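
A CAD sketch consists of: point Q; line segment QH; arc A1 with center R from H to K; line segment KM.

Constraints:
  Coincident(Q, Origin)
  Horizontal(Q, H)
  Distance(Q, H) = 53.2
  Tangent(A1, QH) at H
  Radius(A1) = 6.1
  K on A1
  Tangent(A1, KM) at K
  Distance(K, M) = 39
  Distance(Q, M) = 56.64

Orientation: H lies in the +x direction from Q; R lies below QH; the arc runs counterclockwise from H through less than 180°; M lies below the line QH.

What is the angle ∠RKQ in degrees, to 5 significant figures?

171.15°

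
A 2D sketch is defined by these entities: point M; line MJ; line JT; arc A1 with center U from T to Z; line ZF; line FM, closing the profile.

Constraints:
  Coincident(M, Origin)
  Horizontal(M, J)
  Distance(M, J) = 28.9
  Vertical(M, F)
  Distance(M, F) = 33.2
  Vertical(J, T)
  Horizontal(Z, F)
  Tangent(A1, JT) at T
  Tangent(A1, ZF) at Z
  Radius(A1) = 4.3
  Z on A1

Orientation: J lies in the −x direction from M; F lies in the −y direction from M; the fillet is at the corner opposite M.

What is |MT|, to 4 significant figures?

40.87

M is at the origin; M and J share the same y with |MJ| = 28.9 and J on the −x side, so J = (-28.90, 0.000). M and F share the same x with |MF| = 33.2 and F on the −y side, so F = (0.000, -33.20). The virtual corner opposite M is at (-28.90, -33.20). Tangency of A1 to JT means the radius UT is perpendicular to JT and the tangent condition forces UZ to be normal to ZF, with radius 4.3, so the center U sits 4.3 in from both sides at U = (-24.60, -28.90). That places the tangent points at T = (-28.90, -28.90) on JT and Z = (-24.60, -33.20) on ZF. Then |MT| = |T − M| = 40.87.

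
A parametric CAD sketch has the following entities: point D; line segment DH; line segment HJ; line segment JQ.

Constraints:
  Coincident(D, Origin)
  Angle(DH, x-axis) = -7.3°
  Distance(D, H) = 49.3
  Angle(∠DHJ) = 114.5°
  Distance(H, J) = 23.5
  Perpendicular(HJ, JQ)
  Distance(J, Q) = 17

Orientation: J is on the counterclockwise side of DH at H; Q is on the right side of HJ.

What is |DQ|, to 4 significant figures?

75.88

D is at the origin; DH runs at -7.3° with length 49.3, so H = 49.3·(cos -7.3°, sin -7.3°) = (48.90, -6.264). ∠DHJ = 114.5°, so HJ runs at -7.3° + (180° − 114.5°) = 58.20° from the x-axis; with |HJ| = 23.5, J = H + 23.5·(cos 58.20°, sin 58.20°) = (61.28, 13.71). HJ is perpendicular to JQ; with |JQ| = 17.0 on the right of HJ, Q = J + 17.0·(0.8499, -0.5270) = (75.73, 4.750). Then |DQ| = |Q − D| = 75.88.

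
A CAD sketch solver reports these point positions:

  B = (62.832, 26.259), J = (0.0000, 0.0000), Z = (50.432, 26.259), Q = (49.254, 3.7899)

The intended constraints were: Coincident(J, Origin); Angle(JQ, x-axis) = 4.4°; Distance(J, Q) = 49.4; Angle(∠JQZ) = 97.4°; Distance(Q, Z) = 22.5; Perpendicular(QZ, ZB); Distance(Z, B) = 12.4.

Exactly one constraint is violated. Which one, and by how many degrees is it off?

Perpendicular(QZ, ZB) — off by 3.00°.

J = (0.00, 0.00) ✓; JQ at 4.400° ✓; |JQ| = 49.40 ✓; ∠JQZ = 97.40° ✓; |QZ| = 22.50 ✓; ∠(QZ, ZB) = 87.00° ✗; |ZB| = 12.40 ✓.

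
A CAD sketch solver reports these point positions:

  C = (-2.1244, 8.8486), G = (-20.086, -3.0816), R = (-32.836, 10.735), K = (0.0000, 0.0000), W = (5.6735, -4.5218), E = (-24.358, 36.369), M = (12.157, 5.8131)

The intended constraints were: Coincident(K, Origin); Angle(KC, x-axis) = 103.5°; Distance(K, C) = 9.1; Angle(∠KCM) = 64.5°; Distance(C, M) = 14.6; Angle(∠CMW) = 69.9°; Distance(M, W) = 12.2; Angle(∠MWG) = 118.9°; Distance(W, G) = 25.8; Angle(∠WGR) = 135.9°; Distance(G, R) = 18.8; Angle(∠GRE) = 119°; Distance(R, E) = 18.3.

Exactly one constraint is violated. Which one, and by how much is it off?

Distance(R, E) = 18.3 — off by 8.70.

K = (0.00, 0.00) ✓; KC at 103.5° ✓; |KC| = 9.100 ✓; ∠KCM = 64.50° ✓; |CM| = 14.60 ✓; ∠CMW = 69.90° ✓; |MW| = 12.20 ✓; ∠MWG = 118.9° ✓; |WG| = 25.80 ✓; ∠WGR = 135.9° ✓; |GR| = 18.80 ✓; ∠GRE = 119.0° ✓; |RE| = 27.00 ✗.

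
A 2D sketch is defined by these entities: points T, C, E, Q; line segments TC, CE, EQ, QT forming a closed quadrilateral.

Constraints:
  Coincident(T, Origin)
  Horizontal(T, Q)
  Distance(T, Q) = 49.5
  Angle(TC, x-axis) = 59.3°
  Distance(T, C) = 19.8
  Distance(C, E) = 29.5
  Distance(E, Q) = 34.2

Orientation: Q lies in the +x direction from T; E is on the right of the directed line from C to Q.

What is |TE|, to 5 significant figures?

20.835

T is at the origin; T and Q share the same y with |TQ| = 49.5 and Q in +x, so Q = (49.5, 0). TC runs at 59.3° with |TC| = 19.8, so C = (10.109, 17.025). E is determined by |CE| = 29.5 and |EQ| = 34.2 together: it lies at the intersection of circle(C, 29.5) and circle(Q, 34.2). With |CQ| = 42.913, the foot of the radical line on CQ is 17.968 from C and the perpendicular offset is √(29.5² − 17.968²) = 23.396. Taking the right-of-CQ solution: E = (17.320, -11.580).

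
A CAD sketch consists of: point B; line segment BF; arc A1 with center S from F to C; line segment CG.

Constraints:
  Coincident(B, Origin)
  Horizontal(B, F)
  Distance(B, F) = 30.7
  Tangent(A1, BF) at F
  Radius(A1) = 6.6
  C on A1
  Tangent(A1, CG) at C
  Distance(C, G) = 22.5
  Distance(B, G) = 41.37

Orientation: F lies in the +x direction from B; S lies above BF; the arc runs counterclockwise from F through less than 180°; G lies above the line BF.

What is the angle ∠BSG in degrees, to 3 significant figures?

96.8°

Checks: B = (0.00, 0.00) ✓; |SC| = 6.600 ✓; ∠(SC, CG) = 90.00° ✓; |CG| = 22.50 ✓; |BG| = 41.37 ✓.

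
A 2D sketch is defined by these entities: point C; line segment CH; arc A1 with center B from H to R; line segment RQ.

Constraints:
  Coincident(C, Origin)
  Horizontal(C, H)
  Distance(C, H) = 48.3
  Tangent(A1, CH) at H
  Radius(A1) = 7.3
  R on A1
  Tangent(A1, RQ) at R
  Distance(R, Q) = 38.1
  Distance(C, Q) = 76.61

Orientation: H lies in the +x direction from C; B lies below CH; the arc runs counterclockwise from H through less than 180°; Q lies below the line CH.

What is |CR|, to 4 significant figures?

43.73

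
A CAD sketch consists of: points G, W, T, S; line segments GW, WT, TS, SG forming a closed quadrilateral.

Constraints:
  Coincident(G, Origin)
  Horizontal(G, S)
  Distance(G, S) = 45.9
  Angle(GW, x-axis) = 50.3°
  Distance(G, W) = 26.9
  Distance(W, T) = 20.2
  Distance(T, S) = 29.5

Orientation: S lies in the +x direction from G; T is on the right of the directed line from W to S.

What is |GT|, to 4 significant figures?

16.41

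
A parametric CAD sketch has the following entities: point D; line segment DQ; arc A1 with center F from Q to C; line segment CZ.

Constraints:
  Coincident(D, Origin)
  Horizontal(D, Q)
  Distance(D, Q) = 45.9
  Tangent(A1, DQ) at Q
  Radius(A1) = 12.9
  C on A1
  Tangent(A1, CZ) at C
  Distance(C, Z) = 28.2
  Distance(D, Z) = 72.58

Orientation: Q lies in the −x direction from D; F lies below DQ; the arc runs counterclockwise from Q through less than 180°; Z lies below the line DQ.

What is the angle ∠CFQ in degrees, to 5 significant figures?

86.847°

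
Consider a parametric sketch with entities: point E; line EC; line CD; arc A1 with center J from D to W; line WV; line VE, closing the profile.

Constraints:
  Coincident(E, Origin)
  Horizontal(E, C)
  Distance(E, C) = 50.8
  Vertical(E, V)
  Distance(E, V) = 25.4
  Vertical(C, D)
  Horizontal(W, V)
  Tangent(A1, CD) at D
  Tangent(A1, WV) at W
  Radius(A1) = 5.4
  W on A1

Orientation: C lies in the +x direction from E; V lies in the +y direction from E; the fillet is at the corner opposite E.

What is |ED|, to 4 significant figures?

54.60

E is at the origin; E and C share the same y with |EC| = 50.8 and C on the +x side, so C = (50.80, 0.000). E and V share the same x with |EV| = 25.4 and V on the +y side, so V = (0.000, 25.40). The virtual corner opposite E is at (50.80, 25.40). Since A1 is tangent to CD there, JD ⟂ CD and since A1 is tangent to WV there, JW ⟂ WV, with radius 5.4, so the center J sits 5.4 in from both sides at J = (45.40, 20.00). That places the tangent points at D = (50.80, 20.00) on CD and W = (45.40, 25.40) on WV. Then |ED| = |D − E| = 54.60.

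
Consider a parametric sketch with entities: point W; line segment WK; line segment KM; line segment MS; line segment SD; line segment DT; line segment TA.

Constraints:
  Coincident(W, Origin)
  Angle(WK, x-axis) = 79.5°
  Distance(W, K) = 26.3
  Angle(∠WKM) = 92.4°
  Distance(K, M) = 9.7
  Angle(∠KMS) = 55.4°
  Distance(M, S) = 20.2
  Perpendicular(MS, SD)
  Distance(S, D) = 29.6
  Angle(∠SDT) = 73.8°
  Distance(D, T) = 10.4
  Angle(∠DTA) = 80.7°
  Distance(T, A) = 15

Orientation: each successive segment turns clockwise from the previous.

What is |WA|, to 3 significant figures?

22.2

W is at the origin; WK runs at 79.5° with length 26.3, so K = (4.79, 25.9). ∠WKM = 92.4° gives KM at -8.10° from the x-axis; with |KM| = 9.7, M = (14.4, 24.5). ∠KMS = 55.4° gives MS at -133° from the x-axis; with |MS| = 20.2, S = (0.697, 9.65). MS ⟂ SD, so SD runs at 137°; with |SD| = 29.6, D = (-21.1, 29.7). ∠SDT = 73.8° gives DT at 31.1° from the x-axis; with |DT| = 10.4, T = (-12.2, 35.1). ∠DTA = 80.7° gives TA at -68.2° from the x-axis; with |TA| = 15.0, A = (-6.58, 21.2). Then |WA| = |A − W| = 22.2.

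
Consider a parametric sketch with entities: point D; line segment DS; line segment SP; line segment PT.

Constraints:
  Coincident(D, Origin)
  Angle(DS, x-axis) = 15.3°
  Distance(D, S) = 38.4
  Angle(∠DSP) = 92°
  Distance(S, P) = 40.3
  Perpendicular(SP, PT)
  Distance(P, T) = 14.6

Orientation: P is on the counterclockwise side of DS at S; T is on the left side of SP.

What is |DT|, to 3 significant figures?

48.0

D is at the origin; DS runs at 15.3° with length 38.4, so S = 38.4·(cos 15.3°, sin 15.3°) = (37.0, 10.1). ∠DSP = 92.0°, so SP runs at 15.3° + (180° − 92.0°) = 103° from the x-axis; with |SP| = 40.3, P = S + 40.3·(cos 103°, sin 103°) = (27.8, 49.4). SP is perpendicular to PT; with |PT| = 14.6 on the left of SP, T = P + 14.6·(-0.973, -0.230) = (13.6, 46.0). Then |DT| = |T − D| = 48.0.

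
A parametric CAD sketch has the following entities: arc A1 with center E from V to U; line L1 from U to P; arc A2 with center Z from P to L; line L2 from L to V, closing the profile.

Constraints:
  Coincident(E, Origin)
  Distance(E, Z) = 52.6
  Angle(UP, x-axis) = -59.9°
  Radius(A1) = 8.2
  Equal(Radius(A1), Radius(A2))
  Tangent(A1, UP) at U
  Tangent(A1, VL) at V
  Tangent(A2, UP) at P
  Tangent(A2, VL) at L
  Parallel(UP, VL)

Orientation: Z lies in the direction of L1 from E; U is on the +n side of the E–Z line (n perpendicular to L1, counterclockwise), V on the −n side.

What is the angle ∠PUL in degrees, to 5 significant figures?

17.317°

The slot axis is L1's direction at -59.9°, so u = (cos -59.9°, sin -59.9°) = (0.50151, -0.86515) and n = (−sin -59.9°, cos -59.9°) = (0.86515, 0.50151). E is at the origin and Z lies 52.6 along u from E, so Z = 52.6·u = (26.379, -45.507). Tangency of A1 to both parallel lines with radius 8.2 puts U and V at E ± 8.2·n: U = (7.0942, 4.1124), V = (-7.0942, -4.1124). Equal radii place P and L the same way about Z: P = Z + 8.2·n = (33.474, -41.395), L = Z − 8.2·n = (19.285, -49.619). Then cos ∠PUL = UP·UL / (|UP||UL|), giving 17.317°.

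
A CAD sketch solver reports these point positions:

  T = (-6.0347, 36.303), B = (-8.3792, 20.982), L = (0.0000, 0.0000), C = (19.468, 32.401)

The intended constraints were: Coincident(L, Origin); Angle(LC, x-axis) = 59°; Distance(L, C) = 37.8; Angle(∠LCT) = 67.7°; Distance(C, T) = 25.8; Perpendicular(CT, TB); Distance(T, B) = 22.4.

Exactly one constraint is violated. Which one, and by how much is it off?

Distance(T, B) = 22.4 — off by 6.90.

L = (0.00, 0.00) ✓; LC at 59.00° ✓; |LC| = 37.80 ✓; ∠LCT = 67.70° ✓; |CT| = 25.80 ✓; ∠(CT, TB) = 90.00° ✓; |TB| = 15.50 ✗.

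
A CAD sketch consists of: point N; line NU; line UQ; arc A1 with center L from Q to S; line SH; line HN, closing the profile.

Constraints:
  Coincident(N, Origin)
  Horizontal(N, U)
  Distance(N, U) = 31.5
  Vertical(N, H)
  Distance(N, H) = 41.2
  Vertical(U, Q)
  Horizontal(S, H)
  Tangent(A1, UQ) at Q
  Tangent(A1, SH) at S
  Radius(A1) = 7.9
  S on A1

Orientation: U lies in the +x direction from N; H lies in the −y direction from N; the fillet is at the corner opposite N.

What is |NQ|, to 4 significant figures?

45.84

The virtual corner opposite N is at (31.50, -41.20). The tangent condition forces LQ to be normal to UQ and the tangent condition forces LS to be normal to SH, with radius 7.9, so the center L sits 7.9 in from both sides at L = (23.60, -33.30). That places the tangent points at Q = (31.50, -33.30) on UQ and S = (23.60, -41.20) on SH. Then |NQ| = |Q − N| = 45.84.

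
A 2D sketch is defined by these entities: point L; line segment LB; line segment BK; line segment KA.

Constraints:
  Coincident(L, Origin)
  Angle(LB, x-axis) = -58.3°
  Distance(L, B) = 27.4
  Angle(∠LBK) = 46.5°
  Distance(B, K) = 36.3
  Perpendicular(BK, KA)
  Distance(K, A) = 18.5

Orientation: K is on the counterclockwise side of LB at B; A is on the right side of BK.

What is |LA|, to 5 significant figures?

42.152

L is at the origin; LB runs at -58.3° with length 27.4, so B = 27.4·(cos -58.3°, sin -58.3°) = (14.398, -23.312). ∠LBK = 46.5°, so BK runs at -58.3° + (180° − 46.5°) = 75.200° from the x-axis; with |BK| = 36.3, K = B + 36.3·(cos 75.200°, sin 75.200°) = (23.671, 11.783). BK is perpendicular to KA; with |KA| = 18.5 on the right of BK, A = K + 18.5·(0.96682, -0.25545) = (41.557, 7.0577). Then |LA| = |A − L| = 42.152.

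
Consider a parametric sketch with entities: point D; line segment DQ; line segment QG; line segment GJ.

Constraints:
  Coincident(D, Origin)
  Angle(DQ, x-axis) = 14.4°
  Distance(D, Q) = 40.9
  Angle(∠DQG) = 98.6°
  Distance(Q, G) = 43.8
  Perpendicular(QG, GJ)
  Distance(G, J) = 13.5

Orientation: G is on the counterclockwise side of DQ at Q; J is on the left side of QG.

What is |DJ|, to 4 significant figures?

56.72

D is at the origin; DQ runs at 14.4° with length 40.9, so Q = 40.9·(cos 14.4°, sin 14.4°) = (39.62, 10.17). ∠DQG = 98.6°, so QG runs at 14.4° + (180° − 98.6°) = 95.80° from the x-axis; with |QG| = 43.8, G = Q + 43.8·(cos 95.80°, sin 95.80°) = (35.19, 53.75). The perpendicularity gives GJ at right angles to QG; with |GJ| = 13.5 on the left of QG, J = G + 13.5·(-0.9949, -0.1011) = (21.76, 52.38). Then |DJ| = |J − D| = 56.72.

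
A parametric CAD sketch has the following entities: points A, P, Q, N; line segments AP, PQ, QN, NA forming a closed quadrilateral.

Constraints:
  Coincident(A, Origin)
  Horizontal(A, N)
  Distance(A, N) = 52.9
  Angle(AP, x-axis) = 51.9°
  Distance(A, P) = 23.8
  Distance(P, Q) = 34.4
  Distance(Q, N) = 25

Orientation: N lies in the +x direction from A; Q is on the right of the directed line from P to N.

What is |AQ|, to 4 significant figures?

32.93

Checks: |PQ| = 34.40 ✓; |QN| = 25.00 ✓.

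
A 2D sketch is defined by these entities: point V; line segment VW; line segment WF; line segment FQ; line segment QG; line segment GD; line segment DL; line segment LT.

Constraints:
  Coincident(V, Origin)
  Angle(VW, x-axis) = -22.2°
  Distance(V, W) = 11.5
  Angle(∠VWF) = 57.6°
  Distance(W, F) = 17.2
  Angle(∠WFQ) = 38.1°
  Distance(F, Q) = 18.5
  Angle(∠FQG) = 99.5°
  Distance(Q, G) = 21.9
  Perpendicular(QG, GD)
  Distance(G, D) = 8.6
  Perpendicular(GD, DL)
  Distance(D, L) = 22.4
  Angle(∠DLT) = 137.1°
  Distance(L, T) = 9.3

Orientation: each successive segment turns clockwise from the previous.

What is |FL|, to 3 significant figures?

9.98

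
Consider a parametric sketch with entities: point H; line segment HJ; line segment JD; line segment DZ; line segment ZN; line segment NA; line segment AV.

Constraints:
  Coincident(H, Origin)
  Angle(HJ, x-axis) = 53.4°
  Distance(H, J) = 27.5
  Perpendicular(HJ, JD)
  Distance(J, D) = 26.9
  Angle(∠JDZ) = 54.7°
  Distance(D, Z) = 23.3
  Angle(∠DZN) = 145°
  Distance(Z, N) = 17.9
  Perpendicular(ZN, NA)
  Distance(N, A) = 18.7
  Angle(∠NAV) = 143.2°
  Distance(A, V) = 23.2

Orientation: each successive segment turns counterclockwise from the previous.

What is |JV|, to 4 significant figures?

15.01

ZN ⟂ NA, so NA runs at 33.70°; with |NA| = 18.7, A = (19.76, 10.31). ∠NAV = 143.2° gives AV at 70.50° from the x-axis; with |AV| = 23.2, V = (27.51, 32.17). Then |JV| = |V − J| = 15.01.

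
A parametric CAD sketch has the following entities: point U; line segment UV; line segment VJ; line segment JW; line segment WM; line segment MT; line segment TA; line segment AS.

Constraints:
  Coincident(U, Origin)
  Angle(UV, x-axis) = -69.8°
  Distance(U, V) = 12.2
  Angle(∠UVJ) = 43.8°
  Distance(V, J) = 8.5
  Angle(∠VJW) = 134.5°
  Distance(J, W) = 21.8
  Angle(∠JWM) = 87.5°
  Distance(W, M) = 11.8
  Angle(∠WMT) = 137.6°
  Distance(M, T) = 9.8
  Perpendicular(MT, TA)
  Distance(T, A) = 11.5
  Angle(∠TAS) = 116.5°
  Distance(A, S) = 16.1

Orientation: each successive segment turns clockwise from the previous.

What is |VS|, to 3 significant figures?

20.3

MT is perpendicular to TA, so TA runs at -116°; with |TA| = 11.5, A = (4.66, 1.54). ∠TAS = 116.5° gives AS at -180° from the x-axis; with |AS| = 16.1, S = (-11.4, 1.52). Then |VS| = |S − V| = 20.3.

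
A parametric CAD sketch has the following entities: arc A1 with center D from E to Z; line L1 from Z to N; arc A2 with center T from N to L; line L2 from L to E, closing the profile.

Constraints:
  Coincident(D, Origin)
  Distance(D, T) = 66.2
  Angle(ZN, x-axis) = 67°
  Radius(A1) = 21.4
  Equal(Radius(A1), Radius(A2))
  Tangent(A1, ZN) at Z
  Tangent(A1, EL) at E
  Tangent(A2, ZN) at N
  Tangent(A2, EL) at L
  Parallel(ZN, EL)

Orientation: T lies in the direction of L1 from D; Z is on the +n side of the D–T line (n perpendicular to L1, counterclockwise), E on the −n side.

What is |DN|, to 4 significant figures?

69.57

Tangency of A1 to both parallel lines with radius 21.4 puts Z and E at D ± 21.4·n: Z = (-19.70, 8.362), E = (19.70, -8.362). Equal radii place N and L the same way about T: N = T + 21.4·n = (6.168, 69.30), L = T − 21.4·n = (45.57, 52.58). Then |DN| = |N − D| = 69.57.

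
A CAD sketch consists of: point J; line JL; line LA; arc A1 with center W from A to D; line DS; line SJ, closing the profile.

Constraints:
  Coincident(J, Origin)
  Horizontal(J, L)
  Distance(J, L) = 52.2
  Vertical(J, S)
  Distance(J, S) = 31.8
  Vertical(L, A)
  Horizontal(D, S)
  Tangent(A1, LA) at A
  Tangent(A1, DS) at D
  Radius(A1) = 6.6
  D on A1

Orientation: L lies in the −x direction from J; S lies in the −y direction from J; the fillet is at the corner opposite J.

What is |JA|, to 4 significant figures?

57.96

J is at the origin; J and L share the same y with |JL| = 52.2 and L on the −x side, so L = (-52.20, 0.000). J and S share the same x with |JS| = 31.8 and S on the −y side, so S = (0.000, -31.80). The virtual corner opposite J is at (-52.20, -31.80). The tangent condition forces WA to be normal to LA and the tangent condition forces WD to be normal to DS, with radius 6.6, so the center W sits 6.6 in from both sides at W = (-45.60, -25.20). That places the tangent points at A = (-52.20, -25.20) on LA and D = (-45.60, -31.80) on DS. Then |JA| = |A − J| = 57.96.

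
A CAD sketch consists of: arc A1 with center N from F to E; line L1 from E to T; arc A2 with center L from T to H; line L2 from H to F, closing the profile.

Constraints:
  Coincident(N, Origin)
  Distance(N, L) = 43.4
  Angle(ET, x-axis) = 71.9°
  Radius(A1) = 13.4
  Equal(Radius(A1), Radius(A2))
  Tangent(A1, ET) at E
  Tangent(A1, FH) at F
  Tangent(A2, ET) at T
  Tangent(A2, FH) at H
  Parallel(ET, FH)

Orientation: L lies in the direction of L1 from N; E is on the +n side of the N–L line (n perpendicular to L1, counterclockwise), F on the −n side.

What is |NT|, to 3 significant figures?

45.4

The slot axis is L1's direction at 71.9°, so u = (cos 71.9°, sin 71.9°) = (0.311, 0.951) and n = (−sin 71.9°, cos 71.9°) = (-0.951, 0.311). N is at the origin and L lies 43.4 along u from N, so L = 43.4·u = (13.5, 41.3). Tangency of A1 to both parallel lines with radius 13.4 puts E and F at N ± 13.4·n: E = (-12.7, 4.16), F = (12.7, -4.16). Equal radii place T and H the same way about L: T = L + 13.4·n = (0.746, 45.4), H = L − 13.4·n = (26.2, 37.1). Then |NT| = |T − N| = 45.4.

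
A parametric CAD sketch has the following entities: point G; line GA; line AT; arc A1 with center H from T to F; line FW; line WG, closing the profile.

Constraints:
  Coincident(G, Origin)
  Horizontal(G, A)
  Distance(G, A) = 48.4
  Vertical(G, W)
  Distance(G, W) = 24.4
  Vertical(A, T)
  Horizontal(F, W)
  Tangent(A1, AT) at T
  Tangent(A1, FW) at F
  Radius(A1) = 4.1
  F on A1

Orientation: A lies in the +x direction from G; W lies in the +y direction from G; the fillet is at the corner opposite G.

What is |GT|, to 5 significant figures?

52.485

The virtual corner opposite G is at (48.400, 24.400). Since A1 is tangent to AT there, HT ⟂ AT and tangency of A1 to FW means the radius HF is perpendicular to FW, with radius 4.1, so the center H sits 4.1 in from both sides at H = (44.300, 20.300). That places the tangent points at T = (48.400, 20.300) on AT and F = (44.300, 24.400) on FW. Then |GT| = |T − G| = 52.485.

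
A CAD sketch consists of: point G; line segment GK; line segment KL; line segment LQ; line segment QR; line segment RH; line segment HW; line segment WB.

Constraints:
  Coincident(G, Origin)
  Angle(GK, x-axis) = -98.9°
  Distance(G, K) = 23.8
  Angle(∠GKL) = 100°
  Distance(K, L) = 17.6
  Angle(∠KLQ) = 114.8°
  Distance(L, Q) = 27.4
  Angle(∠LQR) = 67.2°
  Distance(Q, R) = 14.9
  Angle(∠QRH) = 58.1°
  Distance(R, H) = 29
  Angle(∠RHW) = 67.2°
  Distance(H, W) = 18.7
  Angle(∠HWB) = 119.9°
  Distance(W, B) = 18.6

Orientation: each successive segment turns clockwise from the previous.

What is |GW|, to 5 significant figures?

44.899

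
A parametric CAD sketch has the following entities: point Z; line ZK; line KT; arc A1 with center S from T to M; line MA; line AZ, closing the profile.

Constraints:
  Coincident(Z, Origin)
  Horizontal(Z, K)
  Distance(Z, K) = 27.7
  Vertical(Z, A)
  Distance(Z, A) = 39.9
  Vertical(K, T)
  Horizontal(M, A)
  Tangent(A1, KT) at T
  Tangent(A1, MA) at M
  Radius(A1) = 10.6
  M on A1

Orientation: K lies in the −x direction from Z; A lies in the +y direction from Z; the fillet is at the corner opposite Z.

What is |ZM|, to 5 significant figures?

43.410

Z is at the origin; Z and K share the same y with |ZK| = 27.7 and K on the −x side, so K = (-27.700, 0.0000). ZA is vertical with |ZA| = 39.9 and A on the +y side, so A = (0.0000, 39.900). The virtual corner opposite Z is at (-27.700, 39.900). Tangency of A1 to KT means the radius ST is perpendicular to KT and the tangent condition forces SM to be normal to MA, with radius 10.6, so the center S sits 10.6 in from both sides at S = (-17.100, 29.300). That places the tangent points at T = (-27.700, 29.300) on KT and M = (-17.100, 39.900) on MA. Then |ZM| = |M − Z| = 43.410.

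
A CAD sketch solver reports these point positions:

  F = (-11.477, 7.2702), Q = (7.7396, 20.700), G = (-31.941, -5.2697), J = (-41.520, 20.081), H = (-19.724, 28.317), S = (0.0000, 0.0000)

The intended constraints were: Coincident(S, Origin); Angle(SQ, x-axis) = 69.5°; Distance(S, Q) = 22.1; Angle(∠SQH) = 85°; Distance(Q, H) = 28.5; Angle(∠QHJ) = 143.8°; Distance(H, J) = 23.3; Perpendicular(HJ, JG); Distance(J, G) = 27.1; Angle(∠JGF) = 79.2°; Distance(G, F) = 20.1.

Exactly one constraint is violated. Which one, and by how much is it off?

Distance(G, F) = 20.1 — off by 3.90.

S = (0.00, 0.00) ✓; SQ at 69.50° ✓; |SQ| = 22.10 ✓; ∠SQH = 85.00° ✓; |QH| = 28.50 ✓; ∠QHJ = 143.8° ✓; |HJ| = 23.30 ✓; ∠(HJ, JG) = 90.00° ✓; |JG| = 27.10 ✓; ∠JGF = 79.20° ✓; |GF| = 24.00 ✗.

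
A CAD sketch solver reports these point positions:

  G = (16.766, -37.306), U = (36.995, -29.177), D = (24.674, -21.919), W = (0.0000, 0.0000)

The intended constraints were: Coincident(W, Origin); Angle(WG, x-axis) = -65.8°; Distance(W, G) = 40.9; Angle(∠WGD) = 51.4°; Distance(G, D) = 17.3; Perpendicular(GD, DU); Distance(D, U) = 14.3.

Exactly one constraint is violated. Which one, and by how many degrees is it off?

Perpendicular(GD, DU) — off by 3.30°.

W = (0.00, 0.00) ✓; WG at -65.80° ✓; |WG| = 40.90 ✓; ∠WGD = 51.40° ✓; |GD| = 17.30 ✓; ∠(GD, DU) = 93.30° ✗; |DU| = 14.30 ✓.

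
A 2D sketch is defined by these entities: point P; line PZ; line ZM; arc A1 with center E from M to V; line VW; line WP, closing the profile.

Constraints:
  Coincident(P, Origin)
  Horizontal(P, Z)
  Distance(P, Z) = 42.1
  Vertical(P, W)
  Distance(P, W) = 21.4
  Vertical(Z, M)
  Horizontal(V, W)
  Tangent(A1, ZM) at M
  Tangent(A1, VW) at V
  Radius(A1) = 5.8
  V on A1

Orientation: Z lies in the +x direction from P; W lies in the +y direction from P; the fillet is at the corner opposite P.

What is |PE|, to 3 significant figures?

39.5

PW is vertical with |PW| = 21.4 and W on the +y side, so W = (0.00, 21.4). The virtual corner opposite P is at (42.1, 21.4). The tangent condition forces EM to be normal to ZM and the tangent condition forces EV to be normal to VW, with radius 5.8, so the center E sits 5.8 in from both sides at E = (36.3, 15.6). Then |PE| = |E − P| = 39.5.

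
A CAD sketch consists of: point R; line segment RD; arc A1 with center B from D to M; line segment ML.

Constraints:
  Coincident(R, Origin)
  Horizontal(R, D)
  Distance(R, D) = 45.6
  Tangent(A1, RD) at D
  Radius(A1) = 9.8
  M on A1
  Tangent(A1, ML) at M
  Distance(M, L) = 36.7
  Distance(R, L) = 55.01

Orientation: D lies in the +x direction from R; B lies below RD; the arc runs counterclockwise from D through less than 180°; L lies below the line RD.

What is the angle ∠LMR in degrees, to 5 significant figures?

96.743°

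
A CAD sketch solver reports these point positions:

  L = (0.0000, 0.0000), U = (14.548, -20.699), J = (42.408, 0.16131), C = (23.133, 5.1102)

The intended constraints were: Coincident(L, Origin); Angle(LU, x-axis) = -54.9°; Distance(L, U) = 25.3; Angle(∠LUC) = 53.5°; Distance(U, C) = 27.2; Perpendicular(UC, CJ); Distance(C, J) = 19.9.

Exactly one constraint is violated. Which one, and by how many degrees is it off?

Perpendicular(UC, CJ) — off by 4.00°.

L = (0.00, 0.00) ✓; LU at -54.90° ✓; |LU| = 25.30 ✓; ∠LUC = 53.50° ✓; |UC| = 27.20 ✓; ∠(UC, CJ) = 86.00° ✗; |CJ| = 19.90 ✓.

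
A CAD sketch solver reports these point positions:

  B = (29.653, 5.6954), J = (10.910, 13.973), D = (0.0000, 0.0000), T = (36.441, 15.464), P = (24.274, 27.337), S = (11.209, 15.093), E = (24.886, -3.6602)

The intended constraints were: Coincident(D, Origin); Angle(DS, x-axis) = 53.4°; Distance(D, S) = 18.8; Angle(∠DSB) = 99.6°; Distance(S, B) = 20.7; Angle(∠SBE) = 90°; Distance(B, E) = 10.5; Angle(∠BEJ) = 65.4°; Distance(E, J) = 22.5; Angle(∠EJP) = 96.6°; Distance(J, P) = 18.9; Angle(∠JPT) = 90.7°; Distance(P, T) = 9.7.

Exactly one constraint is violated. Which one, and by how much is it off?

Distance(P, T) = 9.7 — off by 7.30.

D = (0.00, 0.00) ✓; DS at 53.40° ✓; |DS| = 18.80 ✓; ∠DSB = 99.60° ✓; |SB| = 20.70 ✓; ∠SBE = 90.00° ✓; |BE| = 10.50 ✓; ∠BEJ = 65.40° ✓; |EJ| = 22.50 ✓; ∠EJP = 96.60° ✓; |JP| = 18.90 ✓; ∠JPT = 90.70° ✓; |PT| = 17.00 ✗.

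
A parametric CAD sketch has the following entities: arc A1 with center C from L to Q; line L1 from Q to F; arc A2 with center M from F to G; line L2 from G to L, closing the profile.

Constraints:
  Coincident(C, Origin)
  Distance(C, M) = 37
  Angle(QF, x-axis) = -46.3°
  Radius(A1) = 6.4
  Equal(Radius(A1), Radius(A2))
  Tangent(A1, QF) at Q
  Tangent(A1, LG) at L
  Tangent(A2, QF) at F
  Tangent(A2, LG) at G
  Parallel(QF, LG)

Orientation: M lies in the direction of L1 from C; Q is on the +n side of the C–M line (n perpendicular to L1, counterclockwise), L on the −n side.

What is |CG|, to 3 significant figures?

37.5

The slot axis is L1's direction at -46.3°, so u = (cos -46.3°, sin -46.3°) = (0.691, -0.723) and n = (−sin -46.3°, cos -46.3°) = (0.723, 0.691). C is at the origin and M lies 37.0 along u from C, so M = 37.0·u = (25.6, -26.7). Tangency of A1 to both parallel lines with radius 6.4 puts Q and L at C ± 6.4·n: Q = (4.63, 4.42), L = (-4.63, -4.42). Equal radii place F and G the same way about M: F = M + 6.4·n = (30.2, -22.3), G = M − 6.4·n = (20.9, -31.2). Then |CG| = |G − C| = 37.5.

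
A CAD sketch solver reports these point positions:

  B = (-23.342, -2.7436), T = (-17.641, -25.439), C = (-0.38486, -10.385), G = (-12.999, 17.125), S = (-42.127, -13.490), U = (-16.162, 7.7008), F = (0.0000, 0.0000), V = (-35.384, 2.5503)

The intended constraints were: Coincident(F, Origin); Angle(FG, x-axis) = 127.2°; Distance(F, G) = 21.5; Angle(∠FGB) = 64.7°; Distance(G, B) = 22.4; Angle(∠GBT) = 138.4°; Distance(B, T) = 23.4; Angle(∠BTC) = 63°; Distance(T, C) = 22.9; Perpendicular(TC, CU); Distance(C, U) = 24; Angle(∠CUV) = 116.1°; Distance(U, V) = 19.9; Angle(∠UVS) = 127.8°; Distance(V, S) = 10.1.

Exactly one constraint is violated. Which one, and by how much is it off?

Distance(V, S) = 10.1 — off by 7.30.

F = (0.00, 0.00) ✓; FG at 127.2° ✓; |FG| = 21.50 ✓; ∠FGB = 64.70° ✓; |GB| = 22.40 ✓; ∠GBT = 138.4° ✓; |BT| = 23.40 ✓; ∠BTC = 63.00° ✓; |TC| = 22.90 ✓; ∠(TC, CU) = 90.00° ✓; |CU| = 24.00 ✓; ∠CUV = 116.1° ✓; |UV| = 19.90 ✓; ∠UVS = 127.8° ✓; |VS| = 17.40 ✗.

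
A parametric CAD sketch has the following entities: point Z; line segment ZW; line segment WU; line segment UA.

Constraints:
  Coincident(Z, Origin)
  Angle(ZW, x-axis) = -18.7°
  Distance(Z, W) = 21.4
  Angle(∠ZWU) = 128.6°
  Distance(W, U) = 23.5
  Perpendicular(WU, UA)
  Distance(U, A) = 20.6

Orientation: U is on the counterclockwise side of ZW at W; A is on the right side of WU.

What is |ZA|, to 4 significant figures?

52.45

∠ZWU = 128.6°, so WU runs at -18.7° + (180° − 128.6°) = 32.70° from the x-axis; with |WU| = 23.5, U = W + 23.5·(cos 32.70°, sin 32.70°) = (40.05, 5.835). WU is perpendicular to UA; with |UA| = 20.6 on the right of WU, A = U + 20.6·(0.5402, -0.8415) = (51.17, -11.50). Then |ZA| = |A − Z| = 52.45.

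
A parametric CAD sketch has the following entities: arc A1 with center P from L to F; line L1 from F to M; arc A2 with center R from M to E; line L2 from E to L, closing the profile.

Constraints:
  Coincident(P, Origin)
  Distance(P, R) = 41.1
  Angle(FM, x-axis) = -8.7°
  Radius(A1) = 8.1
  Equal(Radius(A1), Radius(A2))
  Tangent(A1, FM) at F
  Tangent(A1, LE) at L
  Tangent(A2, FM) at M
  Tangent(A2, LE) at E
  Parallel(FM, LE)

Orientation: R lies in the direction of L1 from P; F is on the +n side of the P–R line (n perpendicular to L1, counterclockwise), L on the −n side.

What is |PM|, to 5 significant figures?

41.891

The slot axis is L1's direction at -8.7°, so u = (cos -8.7°, sin -8.7°) = (0.98849, -0.15126) and n = (−sin -8.7°, cos -8.7°) = (0.15126, 0.98849). P is at the origin and R lies 41.1 along u from P, so R = 41.1·u = (40.627, -6.2168). Tangency of A1 to both parallel lines with radius 8.1 puts F and L at P ± 8.1·n: F = (1.2252, 8.0068), L = (-1.2252, -8.0068). Equal radii place M and E the same way about R: M = R + 8.1·n = (41.852, 1.7900), E = R − 8.1·n = (39.402, -14.224). Then |PM| = |M − P| = 41.891.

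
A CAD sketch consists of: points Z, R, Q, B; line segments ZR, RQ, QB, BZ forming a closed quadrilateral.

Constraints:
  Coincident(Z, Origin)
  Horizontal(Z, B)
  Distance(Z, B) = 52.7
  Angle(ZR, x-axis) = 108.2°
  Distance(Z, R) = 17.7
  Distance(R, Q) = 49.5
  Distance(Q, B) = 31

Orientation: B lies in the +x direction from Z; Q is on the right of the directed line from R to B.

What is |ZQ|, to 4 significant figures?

34.29

Z is at the origin; ZB is horizontal with |ZB| = 52.7 and B in +x, so B = (52.7, 0). ZR runs at 108.2° with |ZR| = 17.7, so R = (-5.528, 16.81). Q is determined by |RQ| = 49.5 and |QB| = 31.0 together: it lies at the intersection of circle(R, 49.5) and circle(B, 31.0). With |RB| = 60.61, the foot of the radical line on RB is 42.59 from R and the perpendicular offset is √(49.5² − 42.59²) = 25.23. Taking the right-of-RB solution: Q = (28.39, -19.24).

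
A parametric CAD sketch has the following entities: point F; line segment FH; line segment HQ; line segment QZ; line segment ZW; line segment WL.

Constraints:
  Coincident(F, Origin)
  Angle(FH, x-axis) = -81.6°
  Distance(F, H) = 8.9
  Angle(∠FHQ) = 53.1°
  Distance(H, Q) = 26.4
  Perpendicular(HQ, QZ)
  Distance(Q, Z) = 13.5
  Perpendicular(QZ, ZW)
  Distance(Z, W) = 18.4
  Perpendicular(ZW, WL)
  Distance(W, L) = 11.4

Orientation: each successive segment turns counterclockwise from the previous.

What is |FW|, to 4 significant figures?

6.913

F is at the origin; FH runs at -81.6° with length 8.9, so H = (1.300, -8.805). ∠FHQ = 53.1° gives HQ at 45.30° from the x-axis; with |HQ| = 26.4, Q = (19.87, 9.961). HQ ⟂ QZ, so QZ runs at 135.3°; with |QZ| = 13.5, Z = (10.27, 19.46). QZ ⟂ ZW, so ZW runs at -134.7°; with |ZW| = 18.4, W = (-2.668, 6.378). Then |FW| = |W − F| = 6.913.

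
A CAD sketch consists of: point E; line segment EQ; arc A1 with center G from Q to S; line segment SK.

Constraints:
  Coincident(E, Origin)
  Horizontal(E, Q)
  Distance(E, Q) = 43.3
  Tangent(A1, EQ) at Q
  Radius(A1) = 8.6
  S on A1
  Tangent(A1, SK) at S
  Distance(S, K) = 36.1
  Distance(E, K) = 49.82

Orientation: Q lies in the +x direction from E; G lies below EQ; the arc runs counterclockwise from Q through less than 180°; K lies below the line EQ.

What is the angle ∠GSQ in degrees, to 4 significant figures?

51.38°

E is at the origin; EQ is horizontal with |EQ| = 43.3 and Q on the +x side, so Q = (43.30, 0.000). A1 meets EQ tangentially, so GQ is at right angles to EQ, so G = Q + (0, -8.6) = (43.30, -8.600). Since GS ⟂ SK (tangency), |GK| = √(8.6² + 36.1²) = 37.11 regardless of where S sits on A1. So K lies on both circle(E, 49.82) and circle(G, 37.11); the below-EQ intersection is K = (26.94, -41.91). S is the foot of the tangent from K: S = (34.91, -6.700).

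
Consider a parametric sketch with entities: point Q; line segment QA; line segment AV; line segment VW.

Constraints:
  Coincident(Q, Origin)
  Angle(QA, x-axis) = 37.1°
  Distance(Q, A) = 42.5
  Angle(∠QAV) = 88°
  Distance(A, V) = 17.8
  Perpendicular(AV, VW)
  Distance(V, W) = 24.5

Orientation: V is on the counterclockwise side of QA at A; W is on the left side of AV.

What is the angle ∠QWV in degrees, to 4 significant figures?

137.8°

Q is at the origin; QA runs at 37.1° with length 42.5, so A = 42.5·(cos 37.1°, sin 37.1°) = (33.90, 25.64). ∠QAV = 88.0°, so AV runs at 37.1° + (180° − 88.0°) = 129.1° from the x-axis; with |AV| = 17.8, V = A + 17.8·(cos 129.1°, sin 129.1°) = (22.67, 39.45). AV is perpendicular to VW; with |VW| = 24.5 on the left of AV, W = V + 24.5·(-0.7760, -0.6307) = (3.658, 24.00). Then cos ∠QWV = WQ·WV / (|WQ||WV|), giving 137.8°.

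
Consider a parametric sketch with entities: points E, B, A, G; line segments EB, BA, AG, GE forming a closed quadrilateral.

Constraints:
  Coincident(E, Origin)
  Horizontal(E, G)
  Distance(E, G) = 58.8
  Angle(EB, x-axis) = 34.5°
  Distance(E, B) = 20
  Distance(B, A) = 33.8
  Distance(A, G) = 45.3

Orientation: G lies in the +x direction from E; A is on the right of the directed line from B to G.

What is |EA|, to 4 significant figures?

29.59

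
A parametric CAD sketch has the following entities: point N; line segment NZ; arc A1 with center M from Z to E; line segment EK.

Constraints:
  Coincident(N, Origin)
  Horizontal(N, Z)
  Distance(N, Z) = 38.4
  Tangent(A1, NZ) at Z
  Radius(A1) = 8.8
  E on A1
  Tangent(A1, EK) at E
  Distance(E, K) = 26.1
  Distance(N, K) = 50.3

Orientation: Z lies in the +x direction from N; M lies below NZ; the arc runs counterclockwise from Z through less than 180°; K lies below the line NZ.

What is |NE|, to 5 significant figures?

31.594

Checks: |ME| = 8.800 ✓; ∠(ME, EK) = 90.00° ✓; |EK| = 26.10 ✓; |NK| = 50.30 ✓.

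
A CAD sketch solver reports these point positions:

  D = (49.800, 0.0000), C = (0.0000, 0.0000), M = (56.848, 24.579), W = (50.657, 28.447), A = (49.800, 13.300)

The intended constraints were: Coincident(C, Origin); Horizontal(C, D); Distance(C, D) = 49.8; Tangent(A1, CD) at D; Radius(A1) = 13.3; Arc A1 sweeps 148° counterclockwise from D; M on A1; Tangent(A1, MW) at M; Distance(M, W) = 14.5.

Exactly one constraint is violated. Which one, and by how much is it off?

Distance(M, W) = 14.5 — off by 7.20.

C = (0.00, 0.00) ✓; C.y = 0.00, D.y = 0.00 ✓; |CD| = 49.80 ✓; ∠(AD, DC) = 90.00° ✓; |AD| = 13.30 ✓; bearing(A→M) − bearing(A→D) = 148.0° ✓; |AM| = 13.30 ✓; ∠(AM, MW) = 90.00° ✓; |MW| = 7.300 ✗.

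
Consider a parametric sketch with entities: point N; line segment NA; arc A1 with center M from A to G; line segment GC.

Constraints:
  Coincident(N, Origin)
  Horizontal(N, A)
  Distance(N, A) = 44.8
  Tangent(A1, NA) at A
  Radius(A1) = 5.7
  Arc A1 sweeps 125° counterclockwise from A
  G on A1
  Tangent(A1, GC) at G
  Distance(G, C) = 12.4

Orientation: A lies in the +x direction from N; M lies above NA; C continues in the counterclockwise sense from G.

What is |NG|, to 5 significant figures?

50.276

N is at the origin; N and A share the same y with |NA| = 44.8 and A on the +x side, so A = (44.800, 0.0000). Since A1 is tangent to NA there, MA ⟂ NA, so M = A + (0, 5.7) = (44.800, 5.7000). On A1, A sits at bearing -90° from M; a 125° counterclockwise sweep puts G at bearing 35°, so G = M + 5.7·(cos 35°, sin 35°) = (49.469, 8.9694). Then |NG| = |G − N| = 50.276.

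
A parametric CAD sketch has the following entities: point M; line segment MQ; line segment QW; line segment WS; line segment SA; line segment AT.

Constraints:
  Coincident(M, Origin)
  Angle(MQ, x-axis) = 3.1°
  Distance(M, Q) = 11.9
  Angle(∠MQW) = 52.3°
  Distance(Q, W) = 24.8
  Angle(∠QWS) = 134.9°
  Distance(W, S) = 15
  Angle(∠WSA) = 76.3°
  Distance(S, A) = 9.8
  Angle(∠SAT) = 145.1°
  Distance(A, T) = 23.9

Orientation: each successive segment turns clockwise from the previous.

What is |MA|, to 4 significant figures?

20.71

∠QWS = 134.9° gives WS at -169.7° from the x-axis; with |WS| = 15.0, S = (-16.96, -22.45). ∠WSA = 76.3° gives SA at 86.60° from the x-axis; with |SA| = 9.8, A = (-16.38, -12.67). Then |MA| = |A − M| = 20.71.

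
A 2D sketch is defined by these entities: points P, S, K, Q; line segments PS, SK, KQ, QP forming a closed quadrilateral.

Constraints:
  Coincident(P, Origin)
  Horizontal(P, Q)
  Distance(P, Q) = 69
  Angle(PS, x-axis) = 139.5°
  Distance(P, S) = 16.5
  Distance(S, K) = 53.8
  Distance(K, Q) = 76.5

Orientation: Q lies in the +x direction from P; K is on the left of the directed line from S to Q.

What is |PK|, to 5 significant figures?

58.305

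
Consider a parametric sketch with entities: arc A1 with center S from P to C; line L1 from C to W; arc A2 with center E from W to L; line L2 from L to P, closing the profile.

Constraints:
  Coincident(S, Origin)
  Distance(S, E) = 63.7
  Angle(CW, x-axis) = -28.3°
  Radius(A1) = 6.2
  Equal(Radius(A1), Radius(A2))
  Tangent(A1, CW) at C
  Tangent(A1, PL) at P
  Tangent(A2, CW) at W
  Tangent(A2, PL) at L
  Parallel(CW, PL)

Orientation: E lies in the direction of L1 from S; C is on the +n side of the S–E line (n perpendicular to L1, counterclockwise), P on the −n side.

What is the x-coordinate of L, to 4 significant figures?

53.15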